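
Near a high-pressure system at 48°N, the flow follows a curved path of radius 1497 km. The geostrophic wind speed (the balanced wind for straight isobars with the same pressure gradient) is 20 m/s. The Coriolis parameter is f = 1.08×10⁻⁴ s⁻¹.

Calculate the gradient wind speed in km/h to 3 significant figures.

84.2 km/h

Around a high, pressure-gradient force acts outward with centrifugal, so Coriolis balances both:
fV = (1/ρ)|∂P/∂n| + V²/R  →  V² − fR·V + fR·V_g = 0
With fR = 1.08×10⁻⁴ × 1497×10³ m = 162 m/s:
V = [fR − √((fR)² − 4 fR V_g)]/2 = [162 − √(162² − 4×162×20)]/2 = 23.4 m/s
Supergeostrophic (V > V_g = 20 m/s), as expected around a high.
Converting: 23.4 m/s × 3.6 = 84.2 km/h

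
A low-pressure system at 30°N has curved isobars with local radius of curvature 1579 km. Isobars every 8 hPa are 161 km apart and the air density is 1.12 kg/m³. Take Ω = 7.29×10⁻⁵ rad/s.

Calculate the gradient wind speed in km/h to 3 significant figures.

Coriolis parameter at 30°N:
f = 2Ω sin φ = 2 × 7.29×10⁻⁵ × sin 30° = 7.29×10⁻⁵ s⁻¹
Pressure gradient: |∂P/∂n| = 800 Pa / 161000 m = 4.97×10⁻³ Pa/m
Geostrophic speed: V_g = |∂P/∂n|/(fρ) = 4.97×10⁻³/(7.29×10⁻⁵ × 1.12) = 60.9 m/s
Around a low, centrifugal force acts outward with Coriolis, so pressure-gradient force balances both:
(1/ρ)|∂P/∂n| = fV + V²/R  →  V² + fR·V − fR·V_g = 0
With fR = 7.29×10⁻⁵ × 1579×10³ m = 115 m/s:
V = [−fR + √((fR)² + 4 fR V_g)]/2 = [−115 + √(115² + 4×115×60.9)]/2 = 44 m/s
Subgeostrophic (V < V_g = 60.9 m/s), as expected around a low.
Converting: 44 m/s × 3.6 = 158 km/h

158 km/h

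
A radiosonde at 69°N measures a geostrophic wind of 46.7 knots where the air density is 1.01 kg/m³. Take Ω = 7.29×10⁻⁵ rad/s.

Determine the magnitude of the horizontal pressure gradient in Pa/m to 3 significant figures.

3.30×10⁻³ Pa/m

Coriolis parameter at 69°N:
f = 2Ω sin φ = 2 × 7.29×10⁻⁵ × sin 69° = 1.36×10⁻⁴ s⁻¹
Wind speed in SI: 46.7 knots = 24.0 m/s
Geostrophic balance rearranged: |∂P/∂n| = f ρ V_g
|∂P/∂n| = 1.36×10⁻⁴ × 1.01 × 24.0 = 3.30×10⁻³ Pa/m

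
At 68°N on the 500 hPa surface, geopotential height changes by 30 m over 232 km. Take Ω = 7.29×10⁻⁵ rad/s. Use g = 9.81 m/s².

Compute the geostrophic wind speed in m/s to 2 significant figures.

Coriolis parameter at 68°N:
f = 2Ω sin φ = 2 × 7.29×10⁻⁵ × sin 68° = 1.35×10⁻⁴ s⁻¹
Height gradient: |∂Z/∂n| = 30 m / 232000 m = 1.29×10⁻⁴
On a pressure surface, geostrophic balance gives V_g = (g/f)|∂Z/∂n|:
V_g = 9.81 × 1.29×10⁻⁴ / 1.35×10⁻⁴ = 9.38 m/s

9.4 m/s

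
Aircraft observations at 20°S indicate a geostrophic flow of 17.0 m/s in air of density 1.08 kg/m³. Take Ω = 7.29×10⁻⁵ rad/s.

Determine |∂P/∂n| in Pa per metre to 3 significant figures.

9.16×10⁻⁴ Pa/m

Coriolis parameter at 20°S:
f = 2Ω sin φ = 2 × 7.29×10⁻⁵ × sin 20° = 4.99×10⁻⁵ s⁻¹
Geostrophic balance rearranged: |∂P/∂n| = f ρ V_g
|∂P/∂n| = 4.99×10⁻⁵ × 1.08 × 17.0 = 9.16×10⁻⁴ Pa/m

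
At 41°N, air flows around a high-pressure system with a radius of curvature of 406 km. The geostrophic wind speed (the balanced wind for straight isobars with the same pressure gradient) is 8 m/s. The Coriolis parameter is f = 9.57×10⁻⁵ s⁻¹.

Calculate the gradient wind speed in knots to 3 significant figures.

21.9 knots

Around a high, pressure-gradient force acts outward with centrifugal, so Coriolis balances both:
fV = (1/ρ)|∂P/∂n| + V²/R  →  V² − fR·V + fR·V_g = 0
With fR = 9.57×10⁻⁵ × 406×10³ m = 38.9 m/s:
V = [fR − √((fR)² − 4 fR V_g)]/2 = [38.9 − √(38.9² − 4×38.9×8)]/2 = 11.3 m/s
Supergeostrophic (V > V_g = 8 m/s), as expected around a high.
Converting: 11.3 m/s × 1.944 = 21.9 knots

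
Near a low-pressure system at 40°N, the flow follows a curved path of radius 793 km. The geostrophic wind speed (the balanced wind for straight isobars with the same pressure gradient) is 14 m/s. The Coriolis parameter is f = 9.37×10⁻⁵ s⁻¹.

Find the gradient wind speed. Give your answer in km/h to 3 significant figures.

43.4 km/h

Around a low, centrifugal force acts outward with Coriolis, so pressure-gradient force balances both:
(1/ρ)|∂P/∂n| = fV + V²/R  →  V² + fR·V − fR·V_g = 0
With fR = 9.37×10⁻⁵ × 793×10³ m = 74.3 m/s:
V = [−fR + √((fR)² + 4 fR V_g)]/2 = [−74.3 + √(74.3² + 4×74.3×14)]/2 = 12 m/s
Subgeostrophic (V < V_g = 14 m/s), as expected around a low.
Converting: 12 m/s × 3.6 = 43.4 km/h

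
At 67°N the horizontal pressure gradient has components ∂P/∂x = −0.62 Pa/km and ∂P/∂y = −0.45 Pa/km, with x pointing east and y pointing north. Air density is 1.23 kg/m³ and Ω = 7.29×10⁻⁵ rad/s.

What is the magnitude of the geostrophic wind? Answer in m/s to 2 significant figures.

4.6 m/s

Coriolis parameter at 67°N:
f = 2Ω sin φ = 2 × 7.29×10⁻⁵ × sin 67° = 1.34×10⁻⁴ s⁻¹
Component geostrophic relations (x east, y north):
u_g = −(1/(fρ)) ∂P/∂y,  v_g = (1/(fρ)) ∂P/∂x
u_g = −(−0.45×10⁻³)/(1.34×10⁻⁴ × 1.23) = 2.73 m/s;  v_g = (−0.62×10⁻³)/(1.34×10⁻⁴ × 1.23) = −3.76 m/s
|V_g| = √(u_g² + v_g²) = 4.64 m/s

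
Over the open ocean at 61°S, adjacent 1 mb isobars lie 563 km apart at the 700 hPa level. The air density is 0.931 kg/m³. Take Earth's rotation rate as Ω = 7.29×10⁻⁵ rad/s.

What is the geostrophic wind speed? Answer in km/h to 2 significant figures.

5.4 km/h

Coriolis parameter at 61°S:
f = 2Ω sin φ = 2 × 7.29×10⁻⁵ × sin 61° = 1.28×10⁻⁴ s⁻¹
Pressure gradient: |∂P/∂n| = 100 Pa / 563000 m = 1.78×10⁻⁴ Pa/m
Geostrophic balance (pressure-gradient force = Coriolis force):
V_g = (1/(fρ)) |∂P/∂n| = 1.78×10⁻⁴ / (1.28×10⁻⁴ × 0.931) = 1.50 m/s
Converting: 1.50 m/s × 3.6 = 5.4 km/h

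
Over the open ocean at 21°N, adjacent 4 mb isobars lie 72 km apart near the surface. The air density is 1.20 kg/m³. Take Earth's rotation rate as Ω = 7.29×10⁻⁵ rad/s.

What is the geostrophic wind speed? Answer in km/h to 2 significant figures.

320 km/h

Coriolis parameter at 21°N:
f = 2Ω sin φ = 2 × 7.29×10⁻⁵ × sin 21° = 5.23×10⁻⁵ s⁻¹
Pressure gradient: |∂P/∂n| = 400 Pa / 72000 m = 5.56×10⁻³ Pa/m
Geostrophic balance (pressure-gradient force = Coriolis force):
V_g = (1/(fρ)) |∂P/∂n| = 5.56×10⁻³ / (5.23×10⁻⁵ × 1.20) = 88.6 m/s
Converting: 88.6 m/s × 3.6 = 320 km/h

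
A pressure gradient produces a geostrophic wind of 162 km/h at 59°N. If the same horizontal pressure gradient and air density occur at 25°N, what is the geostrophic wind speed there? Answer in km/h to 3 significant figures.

With the same pressure gradient and density, V_g ∝ 1/f ∝ 1/sin φ.
V₂ = V₁ · sin φ₁ / sin φ₂ = 162 × sin 59° / sin 25°
V₂ = 162 × 0.8572/0.4226 = 329 km/h

329 km/h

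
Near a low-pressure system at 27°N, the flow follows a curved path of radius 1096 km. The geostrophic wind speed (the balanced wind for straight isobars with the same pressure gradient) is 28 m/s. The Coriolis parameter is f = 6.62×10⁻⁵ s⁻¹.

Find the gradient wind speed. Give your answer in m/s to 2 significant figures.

22 m/s

Around a low, centrifugal force acts outward with Coriolis, so pressure-gradient force balances both:
(1/ρ)|∂P/∂n| = fV + V²/R  →  V² + fR·V − fR·V_g = 0
With fR = 6.62×10⁻⁵ × 1096×10³ m = 72.6 m/s:
V = [−fR + √((fR)² + 4 fR V_g)]/2 = [−72.6 + √(72.6² + 4×72.6×28)]/2 = 21.6 m/s
Subgeostrophic (V < V_g = 28 m/s), as expected around a low.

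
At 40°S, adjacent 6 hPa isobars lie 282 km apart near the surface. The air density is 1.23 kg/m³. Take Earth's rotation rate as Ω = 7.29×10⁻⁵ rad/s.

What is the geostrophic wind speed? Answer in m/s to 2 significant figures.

18 m/s

Coriolis parameter at 40°S:
f = 2Ω sin φ = 2 × 7.29×10⁻⁵ × sin 40° = 9.37×10⁻⁵ s⁻¹
Pressure gradient: |∂P/∂n| = 600 Pa / 282000 m = 2.13×10⁻³ Pa/m
Geostrophic balance (pressure-gradient force = Coriolis force):
V_g = (1/(fρ)) |∂P/∂n| = 2.13×10⁻³ / (9.37×10⁻⁵ × 1.23) = 18.5 m/s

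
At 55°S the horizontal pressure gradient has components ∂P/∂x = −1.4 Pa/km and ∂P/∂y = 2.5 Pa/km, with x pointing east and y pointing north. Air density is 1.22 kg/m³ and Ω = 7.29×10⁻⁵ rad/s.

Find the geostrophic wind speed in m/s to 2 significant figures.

20 m/s

Coriolis parameter at 55°S:
f = 2Ω sin φ = 2 × 7.29×10⁻⁵ × sin 55° = 1.19×10⁻⁴ s⁻¹
In the Southern Hemisphere f is negative: f = −1.19×10⁻⁴ s⁻¹.
Component geostrophic relations (x east, y north):
u_g = −(1/(fρ)) ∂P/∂y,  v_g = (1/(fρ)) ∂P/∂x
u_g = −(2.5×10⁻³)/(−1.19×10⁻⁴ × 1.22) = 17.2 m/s;  v_g = (−1.4×10⁻³)/(−1.19×10⁻⁴ × 1.22) = 9.61 m/s
|V_g| = √(u_g² + v_g²) = 19.7 m/s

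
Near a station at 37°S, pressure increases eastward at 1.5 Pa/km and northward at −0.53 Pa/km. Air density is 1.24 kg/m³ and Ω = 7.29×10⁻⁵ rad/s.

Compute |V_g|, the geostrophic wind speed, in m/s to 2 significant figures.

Coriolis parameter at 37°S:
f = 2Ω sin φ = 2 × 7.29×10⁻⁵ × sin 37° = 8.77×10⁻⁵ s⁻¹
In the Southern Hemisphere f is negative: f = −8.77×10⁻⁵ s⁻¹.
Component geostrophic relations (x east, y north):
u_g = −(1/(fρ)) ∂P/∂y,  v_g = (1/(fρ)) ∂P/∂x
u_g = −(−0.53×10⁻³)/(−8.77×10⁻⁵ × 1.24) = −4.87 m/s;  v_g = (1.5×10⁻³)/(−8.77×10⁻⁵ × 1.24) = −13.8 m/s
|V_g| = √(u_g² + v_g²) = 14.6 m/s

15 m/s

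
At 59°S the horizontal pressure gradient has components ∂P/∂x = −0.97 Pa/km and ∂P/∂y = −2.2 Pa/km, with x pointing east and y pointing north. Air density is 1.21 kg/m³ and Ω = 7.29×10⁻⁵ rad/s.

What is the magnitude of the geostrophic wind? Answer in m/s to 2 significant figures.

16 m/s

Coriolis parameter at 59°S:
f = 2Ω sin φ = 2 × 7.29×10⁻⁵ × sin 59° = 1.25×10⁻⁴ s⁻¹
In the Southern Hemisphere f is negative: f = −1.25×10⁻⁴ s⁻¹.
Component geostrophic relations (x east, y north):
u_g = −(1/(fρ)) ∂P/∂y,  v_g = (1/(fρ)) ∂P/∂x
u_g = −(−2.2×10⁻³)/(−1.25×10⁻⁴ × 1.21) = −14.5 m/s;  v_g = (−0.97×10⁻³)/(−1.25×10⁻⁴ × 1.21) = 6.41 m/s
|V_g| = √(u_g² + v_g²) = 15.9 m/s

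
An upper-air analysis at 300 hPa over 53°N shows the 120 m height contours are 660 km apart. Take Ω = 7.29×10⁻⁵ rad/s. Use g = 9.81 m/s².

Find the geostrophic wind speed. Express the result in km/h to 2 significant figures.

55 km/h

Coriolis parameter at 53°N:
f = 2Ω sin φ = 2 × 7.29×10⁻⁵ × sin 53° = 1.16×10⁻⁴ s⁻¹
Height gradient: |∂Z/∂n| = 120 m / 660000 m = 1.82×10⁻⁴
On a pressure surface, geostrophic balance gives V_g = (g/f)|∂Z/∂n|:
V_g = 9.81 × 1.82×10⁻⁴ / 1.16×10⁻⁴ = 15.3 m/s
Converting: 15.3 m/s × 3.6 = 55 km/h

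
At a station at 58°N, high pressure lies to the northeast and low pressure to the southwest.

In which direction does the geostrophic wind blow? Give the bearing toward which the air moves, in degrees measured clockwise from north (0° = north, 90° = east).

315°

The pressure-gradient force points toward the southwest (bearing 225°).
Geostrophic balance: in the Northern Hemisphere the Coriolis force deflects motion to the right, so the geostrophic wind blows 90° to the right of the pressure-gradient force (low pressure on the left).
Rotating 225° by 90° clockwise gives 315° — the wind blows toward the northwest.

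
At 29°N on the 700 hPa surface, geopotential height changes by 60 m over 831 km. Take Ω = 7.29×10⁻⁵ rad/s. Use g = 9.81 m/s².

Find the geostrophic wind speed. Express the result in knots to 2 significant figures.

19 knots

Coriolis parameter at 29°N:
f = 2Ω sin φ = 2 × 7.29×10⁻⁵ × sin 29° = 7.07×10⁻⁵ s⁻¹
Height gradient: |∂Z/∂n| = 60 m / 831000 m = 7.22×10⁻⁵
On a pressure surface, geostrophic balance gives V_g = (g/f)|∂Z/∂n|:
V_g = 9.81 × 7.22×10⁻⁵ / 7.07×10⁻⁵ = 10.0 m/s
Converting: 10.0 m/s × 1.944 = 19 knots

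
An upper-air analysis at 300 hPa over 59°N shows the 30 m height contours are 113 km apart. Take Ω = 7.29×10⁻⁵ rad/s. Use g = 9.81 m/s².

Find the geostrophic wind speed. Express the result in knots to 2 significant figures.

Coriolis parameter at 59°N:
f = 2Ω sin φ = 2 × 7.29×10⁻⁵ × sin 59° = 1.25×10⁻⁴ s⁻¹
Height gradient: |∂Z/∂n| = 30 m / 113000 m = 2.65×10⁻⁴
On a pressure surface, geostrophic balance gives V_g = (g/f)|∂Z/∂n|:
V_g = 9.81 × 2.65×10⁻⁴ / 1.25×10⁻⁴ = 20.8 m/s
Converting: 20.8 m/s × 1.944 = 41 knots

41 knots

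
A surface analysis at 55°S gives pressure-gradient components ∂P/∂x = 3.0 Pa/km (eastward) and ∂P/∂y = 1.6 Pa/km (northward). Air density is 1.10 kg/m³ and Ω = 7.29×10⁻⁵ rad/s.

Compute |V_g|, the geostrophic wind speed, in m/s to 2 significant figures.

26 m/s

Coriolis parameter at 55°S:
f = 2Ω sin φ = 2 × 7.29×10⁻⁵ × sin 55° = 1.19×10⁻⁴ s⁻¹
In the Southern Hemisphere f is negative: f = −1.19×10⁻⁴ s⁻¹.
Component geostrophic relations (x east, y north):
u_g = −(1/(fρ)) ∂P/∂y,  v_g = (1/(fρ)) ∂P/∂x
u_g = −(1.6×10⁻³)/(−1.19×10⁻⁴ × 1.10) = 12.2 m/s;  v_g = (3.0×10⁻³)/(−1.19×10⁻⁴ × 1.10) = −22.8 m/s
|V_g| = √(u_g² + v_g²) = 25.9 m/s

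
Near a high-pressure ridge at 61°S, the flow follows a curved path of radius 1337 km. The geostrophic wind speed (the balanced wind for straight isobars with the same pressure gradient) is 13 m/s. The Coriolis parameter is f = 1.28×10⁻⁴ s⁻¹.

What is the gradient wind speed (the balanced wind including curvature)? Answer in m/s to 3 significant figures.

Around a high, pressure-gradient force acts outward with centrifugal, so Coriolis balances both:
fV = (1/ρ)|∂P/∂n| + V²/R  →  V² − fR·V + fR·V_g = 0
With fR = 1.28×10⁻⁴ × 1337×10³ m = 171 m/s:
V = [fR − √((fR)² − 4 fR V_g)]/2 = [171 − √(171² − 4×171×13)]/2 = 14.2 m/s
Supergeostrophic (V > V_g = 13 m/s), as expected around a high.

14.2 m/s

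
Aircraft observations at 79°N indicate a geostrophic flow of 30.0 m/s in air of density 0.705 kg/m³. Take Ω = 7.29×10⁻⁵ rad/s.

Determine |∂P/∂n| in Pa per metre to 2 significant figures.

Coriolis parameter at 79°N:
f = 2Ω sin φ = 2 × 7.29×10⁻⁵ × sin 79° = 1.43×10⁻⁴ s⁻¹
Geostrophic balance rearranged: |∂P/∂n| = f ρ V_g
|∂P/∂n| = 1.43×10⁻⁴ × 0.705 × 30.0 = 3.03×10⁻³ Pa/m

3.0×10⁻³ Pa/m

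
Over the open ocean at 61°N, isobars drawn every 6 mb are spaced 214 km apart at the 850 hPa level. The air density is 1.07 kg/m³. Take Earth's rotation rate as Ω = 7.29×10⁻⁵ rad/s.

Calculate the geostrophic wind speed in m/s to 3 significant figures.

20.5 m/s

Coriolis parameter at 61°N:
f = 2Ω sin φ = 2 × 7.29×10⁻⁵ × sin 61° = 1.28×10⁻⁴ s⁻¹
Pressure gradient: |∂P/∂n| = 600 Pa / 214000 m = 2.80×10⁻³ Pa/m
Geostrophic balance (pressure-gradient force = Coriolis force):
V_g = (1/(fρ)) |∂P/∂n| = 2.80×10⁻³ / (1.28×10⁻⁴ × 1.07) = 20.5 m/s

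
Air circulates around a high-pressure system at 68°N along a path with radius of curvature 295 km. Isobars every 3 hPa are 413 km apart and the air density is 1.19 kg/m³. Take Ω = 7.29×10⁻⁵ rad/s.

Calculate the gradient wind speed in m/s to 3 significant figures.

5.19 m/s

Coriolis parameter at 68°N:
f = 2Ω sin φ = 2 × 7.29×10⁻⁵ × sin 68° = 1.35×10⁻⁴ s⁻¹
Pressure gradient: |∂P/∂n| = 300 Pa / 413000 m = 7.26×10⁻⁴ Pa/m
Geostrophic speed: V_g = |∂P/∂n|/(fρ) = 7.26×10⁻⁴/(1.35×10⁻⁴ × 1.19) = 4.52 m/s
Around a high, pressure-gradient force acts outward with centrifugal, so Coriolis balances both:
fV = (1/ρ)|∂P/∂n| + V²/R  →  V² − fR·V + fR·V_g = 0
With fR = 1.35×10⁻⁴ × 295×10³ m = 39.9 m/s:
V = [fR − √((fR)² − 4 fR V_g)]/2 = [39.9 − √(39.9² − 4×39.9×4.52)]/2 = 5.19 m/s
Supergeostrophic (V > V_g = 4.52 m/s), as expected around a high.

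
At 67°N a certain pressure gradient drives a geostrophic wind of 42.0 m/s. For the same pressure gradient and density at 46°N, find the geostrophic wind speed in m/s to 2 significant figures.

54 m/s

With the same pressure gradient and density, V_g ∝ 1/f ∝ 1/sin φ.
V₂ = V₁ · sin φ₁ / sin φ₂ = 42.0 × sin 67° / sin 46°
V₂ = 42.0 × 0.9205/0.7193 = 54 m/s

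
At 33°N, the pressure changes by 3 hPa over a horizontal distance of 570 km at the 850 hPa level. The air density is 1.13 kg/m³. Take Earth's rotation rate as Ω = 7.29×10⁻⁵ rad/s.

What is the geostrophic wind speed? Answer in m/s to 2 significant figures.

5.9 m/s

Coriolis parameter at 33°N:
f = 2Ω sin φ = 2 × 7.29×10⁻⁵ × sin 33° = 7.94×10⁻⁵ s⁻¹
Pressure gradient: |∂P/∂n| = 300 Pa / 570000 m = 5.26×10⁻⁴ Pa/m
Geostrophic balance (pressure-gradient force = Coriolis force):
V_g = (1/(fρ)) |∂P/∂n| = 5.26×10⁻⁴ / (7.94×10⁻⁵ × 1.13) = 5.87 m/s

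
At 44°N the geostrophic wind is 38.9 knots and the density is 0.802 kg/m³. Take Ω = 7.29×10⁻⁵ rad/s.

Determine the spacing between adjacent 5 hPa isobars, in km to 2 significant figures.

310 km

Coriolis parameter at 44°N:
f = 2Ω sin φ = 2 × 7.29×10⁻⁵ × sin 44° = 1.01×10⁻⁴ s⁻¹
Wind speed in SI: 38.9 knots = 20.0 m/s
Geostrophic balance rearranged: |∂P/∂n| = f ρ V_g
|∂P/∂n| = 1.01×10⁻⁴ × 0.802 × 20.0 = 1.63×10⁻³ Pa/m
Isobar spacing: Δn = ΔP/|∂P/∂n| = 500 Pa / 1.63×10⁻³ Pa/m = 307595 m ≈ 310 km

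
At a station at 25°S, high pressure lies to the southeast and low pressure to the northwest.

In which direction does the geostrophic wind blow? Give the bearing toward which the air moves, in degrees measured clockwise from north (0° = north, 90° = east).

The pressure-gradient force points toward the northwest (bearing 315°).
Geostrophic balance: in the Southern Hemisphere the Coriolis force deflects motion to the left, so the geostrophic wind blows 90° to the left of the pressure-gradient force (low pressure on the right).
Rotating 315° by 90° counterclockwise gives 225° — the wind blows toward the southwest.

225°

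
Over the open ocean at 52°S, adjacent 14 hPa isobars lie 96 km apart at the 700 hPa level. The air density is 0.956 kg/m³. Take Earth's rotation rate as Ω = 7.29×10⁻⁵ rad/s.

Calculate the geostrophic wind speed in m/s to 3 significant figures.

Coriolis parameter at 52°S:
f = 2Ω sin φ = 2 × 7.29×10⁻⁵ × sin 52° = 1.15×10⁻⁴ s⁻¹
Pressure gradient: |∂P/∂n| = 1400 Pa / 96000 m = 1.46×10⁻² Pa/m
Geostrophic balance (pressure-gradient force = Coriolis force):
V_g = (1/(fρ)) |∂P/∂n| = 1.46×10⁻² / (1.15×10⁻⁴ × 0.956) = 133 m/s

133 m/s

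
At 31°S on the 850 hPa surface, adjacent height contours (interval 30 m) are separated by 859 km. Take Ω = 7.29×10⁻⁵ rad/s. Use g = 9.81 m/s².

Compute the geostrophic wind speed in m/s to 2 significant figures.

Coriolis parameter at 31°S:
f = 2Ω sin φ = 2 × 7.29×10⁻⁵ × sin 31° = 7.51×10⁻⁵ s⁻¹
Height gradient: |∂Z/∂n| = 30 m / 859000 m = 3.49×10⁻⁵
On a pressure surface, geostrophic balance gives V_g = (g/f)|∂Z/∂n|:
V_g = 9.81 × 3.49×10⁻⁵ / 7.51×10⁻⁵ = 4.56 m/s

4.6 m/s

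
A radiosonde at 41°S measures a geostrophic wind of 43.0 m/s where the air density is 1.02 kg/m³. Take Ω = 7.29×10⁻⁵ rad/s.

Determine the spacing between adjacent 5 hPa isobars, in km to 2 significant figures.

120 km

Coriolis parameter at 41°S:
f = 2Ω sin φ = 2 × 7.29×10⁻⁵ × sin 41° = 9.57×10⁻⁵ s⁻¹
Geostrophic balance rearranged: |∂P/∂n| = f ρ V_g
|∂P/∂n| = 9.57×10⁻⁵ × 1.02 × 43.0 = 4.20×10⁻³ Pa/m
Isobar spacing: Δn = ΔP/|∂P/∂n| = 500 Pa / 4.20×10⁻³ Pa/m = 119179 m ≈ 120 km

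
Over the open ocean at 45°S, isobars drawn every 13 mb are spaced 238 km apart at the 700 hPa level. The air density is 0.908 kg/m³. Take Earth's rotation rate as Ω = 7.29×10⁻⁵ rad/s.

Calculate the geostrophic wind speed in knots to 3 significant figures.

Coriolis parameter at 45°S:
f = 2Ω sin φ = 2 × 7.29×10⁻⁵ × sin 45° = 1.03×10⁻⁴ s⁻¹
Pressure gradient: |∂P/∂n| = 1300 Pa / 238000 m = 5.46×10⁻³ Pa/m
Geostrophic balance (pressure-gradient force = Coriolis force):
V_g = (1/(fρ)) |∂P/∂n| = 5.46×10⁻³ / (1.03×10⁻⁴ × 0.908) = 58.3 m/s
Converting: 58.3 m/s × 1.944 = 113 knots

113 knots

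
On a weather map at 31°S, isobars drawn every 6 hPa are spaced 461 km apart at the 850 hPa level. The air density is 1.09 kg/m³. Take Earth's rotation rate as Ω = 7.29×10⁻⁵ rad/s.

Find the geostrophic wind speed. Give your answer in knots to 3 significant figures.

Coriolis parameter at 31°S:
f = 2Ω sin φ = 2 × 7.29×10⁻⁵ × sin 31° = 7.51×10⁻⁵ s⁻¹
Pressure gradient: |∂P/∂n| = 600 Pa / 461000 m = 1.30×10⁻³ Pa/m
Geostrophic balance (pressure-gradient force = Coriolis force):
V_g = (1/(fρ)) |∂P/∂n| = 1.30×10⁻³ / (7.51×10⁻⁵ × 1.09) = 15.9 m/s
Converting: 15.9 m/s × 1.944 = 30.9 knots

30.9 knots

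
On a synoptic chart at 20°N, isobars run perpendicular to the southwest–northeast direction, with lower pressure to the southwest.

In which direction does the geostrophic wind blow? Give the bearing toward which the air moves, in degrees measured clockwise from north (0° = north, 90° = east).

315°

The pressure-gradient force points toward the southwest (bearing 225°).
Geostrophic balance: in the Northern Hemisphere the Coriolis force deflects motion to the right, so the geostrophic wind blows 90° to the right of the pressure-gradient force (low pressure on the left).
Rotating 225° by 90° clockwise gives 315° — the wind blows toward the northwest.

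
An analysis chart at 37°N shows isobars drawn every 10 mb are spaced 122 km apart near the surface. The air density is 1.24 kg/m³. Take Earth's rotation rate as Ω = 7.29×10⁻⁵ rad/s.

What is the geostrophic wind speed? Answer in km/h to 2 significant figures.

Coriolis parameter at 37°N:
f = 2Ω sin φ = 2 × 7.29×10⁻⁵ × sin 37° = 8.77×10⁻⁵ s⁻¹
Pressure gradient: |∂P/∂n| = 1000 Pa / 122000 m = 8.20×10⁻³ Pa/m
Geostrophic balance (pressure-gradient force = Coriolis force):
V_g = (1/(fρ)) |∂P/∂n| = 8.20×10⁻³ / (8.77×10⁻⁵ × 1.24) = 75.3 m/s
Converting: 75.3 m/s × 3.6 = 270 km/h

270 km/h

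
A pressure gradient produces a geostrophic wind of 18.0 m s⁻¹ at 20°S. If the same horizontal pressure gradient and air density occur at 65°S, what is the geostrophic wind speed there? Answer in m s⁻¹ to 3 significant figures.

With the same pressure gradient and density, V_g ∝ 1/f ∝ 1/sin φ.
V₂ = V₁ · sin φ₁ / sin φ₂ = 18.0 × sin 20° / sin 65°
V₂ = 18.0 × 0.3420/0.9063 = 6.79 m s⁻¹

6.79 m s⁻¹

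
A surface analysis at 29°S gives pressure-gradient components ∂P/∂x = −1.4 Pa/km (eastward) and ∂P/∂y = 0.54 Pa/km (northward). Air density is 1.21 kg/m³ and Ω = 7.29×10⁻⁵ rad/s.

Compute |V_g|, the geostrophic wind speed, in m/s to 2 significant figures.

18 m/s

Coriolis parameter at 29°S:
f = 2Ω sin φ = 2 × 7.29×10⁻⁵ × sin 29° = 7.07×10⁻⁵ s⁻¹
In the Southern Hemisphere f is negative: f = −7.07×10⁻⁵ s⁻¹.
Component geostrophic relations (x east, y north):
u_g = −(1/(fρ)) ∂P/∂y,  v_g = (1/(fρ)) ∂P/∂x
u_g = −(0.54×10⁻³)/(−7.07×10⁻⁵ × 1.21) = 6.31 m/s;  v_g = (−1.4×10⁻³)/(−7.07×10⁻⁵ × 1.21) = 16.4 m/s
|V_g| = √(u_g² + v_g²) = 17.5 m/s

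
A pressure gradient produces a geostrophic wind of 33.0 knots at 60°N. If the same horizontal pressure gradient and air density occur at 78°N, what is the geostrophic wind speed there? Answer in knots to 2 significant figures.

29 knots

With the same pressure gradient and density, V_g ∝ 1/f ∝ 1/sin φ.
V₂ = V₁ · sin φ₁ / sin φ₂ = 33.0 × sin 60° / sin 78°
V₂ = 33.0 × 0.8660/0.9781 = 29 knots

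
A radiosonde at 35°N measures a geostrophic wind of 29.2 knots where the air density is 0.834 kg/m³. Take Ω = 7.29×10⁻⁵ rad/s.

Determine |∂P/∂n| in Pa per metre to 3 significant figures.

1.05×10⁻³ Pa/m

Coriolis parameter at 35°N:
f = 2Ω sin φ = 2 × 7.29×10⁻⁵ × sin 35° = 8.36×10⁻⁵ s⁻¹
Wind speed in SI: 29.2 knots = 15.0 m/s
Geostrophic balance rearranged: |∂P/∂n| = f ρ V_g
|∂P/∂n| = 8.36×10⁻⁵ × 0.834 × 15.0 = 1.05×10⁻³ Pa/m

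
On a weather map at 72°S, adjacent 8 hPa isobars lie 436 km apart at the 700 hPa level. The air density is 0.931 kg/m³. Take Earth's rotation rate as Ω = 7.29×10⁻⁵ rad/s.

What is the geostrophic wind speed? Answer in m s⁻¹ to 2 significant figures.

14 m s⁻¹

Coriolis parameter at 72°S:
f = 2Ω sin φ = 2 × 7.29×10⁻⁵ × sin 72° = 1.39×10⁻⁴ s⁻¹
Pressure gradient: |∂P/∂n| = 800 Pa / 436000 m = 1.83×10⁻³ Pa/m
Geostrophic balance (pressure-gradient force = Coriolis force):
V_g = (1/(fρ)) |∂P/∂n| = 1.83×10⁻³ / (1.39×10⁻⁴ × 0.931) = 14.2 m/s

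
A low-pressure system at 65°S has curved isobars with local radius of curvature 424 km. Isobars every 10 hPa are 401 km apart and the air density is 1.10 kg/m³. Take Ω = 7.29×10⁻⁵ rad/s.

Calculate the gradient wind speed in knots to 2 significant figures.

Coriolis parameter at 65°S:
f = 2Ω sin φ = 2 × 7.29×10⁻⁵ × sin 65° = 1.32×10⁻⁴ s⁻¹
Pressure gradient: |∂P/∂n| = 1000 Pa / 401000 m = 2.49×10⁻³ Pa/m
Geostrophic speed: V_g = |∂P/∂n|/(fρ) = 2.49×10⁻³/(1.32×10⁻⁴ × 1.10) = 17.2 m/s
Around a low, centrifugal force acts outward with Coriolis, so pressure-gradient force balances both:
(1/ρ)|∂P/∂n| = fV + V²/R  →  V² + fR·V − fR·V_g = 0
With fR = 1.32×10⁻⁴ × 424×10³ m = 56.0 m/s:
V = [−fR + √((fR)² + 4 fR V_g)]/2 = [−56.0 + √(56.0² + 4×56.0×17.2)]/2 = 13.8 m/s
Subgeostrophic (V < V_g = 17.2 m/s), as expected around a low.
Converting: 13.8 m/s × 1.944 = 27 knots

27 knots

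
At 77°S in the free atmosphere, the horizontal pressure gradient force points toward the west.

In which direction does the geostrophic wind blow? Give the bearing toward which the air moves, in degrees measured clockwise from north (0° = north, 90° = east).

The pressure-gradient force points toward the west (bearing 270°).
Geostrophic balance: in the Southern Hemisphere the Coriolis force deflects motion to the left, so the geostrophic wind blows 90° to the left of the pressure-gradient force (low pressure on the right).
Rotating 270° by 90° counterclockwise gives 180° — the wind blows toward the south.

180°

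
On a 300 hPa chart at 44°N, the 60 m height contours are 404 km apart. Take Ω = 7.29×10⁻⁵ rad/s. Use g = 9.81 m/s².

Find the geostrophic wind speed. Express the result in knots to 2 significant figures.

Coriolis parameter at 44°N:
f = 2Ω sin φ = 2 × 7.29×10⁻⁵ × sin 44° = 1.01×10⁻⁴ s⁻¹
Height gradient: |∂Z/∂n| = 60 m / 404000 m = 1.49×10⁻⁴
On a pressure surface, geostrophic balance gives V_g = (g/f)|∂Z/∂n|:
V_g = 9.81 × 1.49×10⁻⁴ / 1.01×10⁻⁴ = 14.4 m/s
Converting: 14.4 m/s × 1.944 = 28 knots

28 knots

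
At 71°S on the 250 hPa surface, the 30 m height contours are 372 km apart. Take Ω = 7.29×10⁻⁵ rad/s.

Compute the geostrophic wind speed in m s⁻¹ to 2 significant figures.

Coriolis parameter at 71°S:
f = 2Ω sin φ = 2 × 7.29×10⁻⁵ × sin 71° = 1.38×10⁻⁴ s⁻¹
Height gradient: |∂Z/∂n| = 30 m / 372000 m = 8.06×10⁻⁵
On a pressure surface, geostrophic balance gives V_g = (g/f)|∂Z/∂n|:
V_g = 9.81 × 8.06×10⁻⁵ / 1.38×10⁻⁴ = 5.74 m/s

5.7 m s⁻¹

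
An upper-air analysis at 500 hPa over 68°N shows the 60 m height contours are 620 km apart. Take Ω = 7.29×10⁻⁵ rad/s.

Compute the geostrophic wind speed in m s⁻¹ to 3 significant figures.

7.02 m s⁻¹

Coriolis parameter at 68°N:
f = 2Ω sin φ = 2 × 7.29×10⁻⁵ × sin 68° = 1.35×10⁻⁴ s⁻¹
Height gradient: |∂Z/∂n| = 60 m / 620000 m = 9.68×10⁻⁵
On a pressure surface, geostrophic balance gives V_g = (g/f)|∂Z/∂n|:
V_g = 9.81 × 9.68×10⁻⁵ / 1.35×10⁻⁴ = 7.02 m/s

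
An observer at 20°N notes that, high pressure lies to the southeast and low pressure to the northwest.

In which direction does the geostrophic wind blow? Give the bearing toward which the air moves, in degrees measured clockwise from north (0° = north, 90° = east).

045°

The pressure-gradient force points toward the northwest (bearing 315°).
Geostrophic balance: in the Northern Hemisphere the Coriolis force deflects motion to the right, so the geostrophic wind blows 90° to the right of the pressure-gradient force (low pressure on the left).
Rotating 315° by 90° clockwise gives 045° — the wind blows toward the northeast.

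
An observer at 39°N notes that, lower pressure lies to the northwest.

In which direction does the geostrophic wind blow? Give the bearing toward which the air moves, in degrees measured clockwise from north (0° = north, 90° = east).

The pressure-gradient force points toward the northwest (bearing 315°).
Geostrophic balance: in the Northern Hemisphere the Coriolis force deflects motion to the right, so the geostrophic wind blows 90° to the right of the pressure-gradient force (low pressure on the left).
Rotating 315° by 90° clockwise gives 045° — the wind blows toward the northeast.

045°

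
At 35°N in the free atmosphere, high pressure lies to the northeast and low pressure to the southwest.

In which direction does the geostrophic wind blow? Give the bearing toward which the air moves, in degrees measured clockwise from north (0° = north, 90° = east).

315°

The pressure-gradient force points toward the southwest (bearing 225°).
Geostrophic balance: in the Northern Hemisphere the Coriolis force deflects motion to the right, so the geostrophic wind blows 90° to the right of the pressure-gradient force (low pressure on the left).
Rotating 225° by 90° clockwise gives 315° — the wind blows toward the northwest.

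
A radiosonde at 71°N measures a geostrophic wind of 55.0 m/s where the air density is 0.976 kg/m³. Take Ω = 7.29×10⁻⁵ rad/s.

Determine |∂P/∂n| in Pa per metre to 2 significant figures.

7.4×10⁻³ Pa/m

Coriolis parameter at 71°N:
f = 2Ω sin φ = 2 × 7.29×10⁻⁵ × sin 71° = 1.38×10⁻⁴ s⁻¹
Geostrophic balance rearranged: |∂P/∂n| = f ρ V_g
|∂P/∂n| = 1.38×10⁻⁴ × 0.976 × 55.0 = 7.40×10⁻³ Pa/m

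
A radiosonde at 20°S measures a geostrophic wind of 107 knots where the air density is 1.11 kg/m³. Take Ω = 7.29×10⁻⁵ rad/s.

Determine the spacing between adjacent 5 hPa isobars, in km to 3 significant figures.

164 km

Coriolis parameter at 20°S:
f = 2Ω sin φ = 2 × 7.29×10⁻⁵ × sin 20° = 4.99×10⁻⁵ s⁻¹
Wind speed in SI: 107 knots = 55.0 m/s
Geostrophic balance rearranged: |∂P/∂n| = f ρ V_g
|∂P/∂n| = 4.99×10⁻⁵ × 1.11 × 55.0 = 3.05×10⁻³ Pa/m
Isobar spacing: Δn = ΔP/|∂P/∂n| = 500 Pa / 3.05×10⁻³ Pa/m = 164103 m ≈ 164 km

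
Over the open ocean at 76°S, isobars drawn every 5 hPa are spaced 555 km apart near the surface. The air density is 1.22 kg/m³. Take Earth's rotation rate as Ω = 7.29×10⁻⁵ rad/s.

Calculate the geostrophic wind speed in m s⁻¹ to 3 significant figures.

Coriolis parameter at 76°S:
f = 2Ω sin φ = 2 × 7.29×10⁻⁵ × sin 76° = 1.41×10⁻⁴ s⁻¹
Pressure gradient: |∂P/∂n| = 500 Pa / 555000 m = 9.01×10⁻⁴ Pa/m
Geostrophic balance (pressure-gradient force = Coriolis force):
V_g = (1/(fρ)) |∂P/∂n| = 9.01×10⁻⁴ / (1.41×10⁻⁴ × 1.22) = 5.22 m/s

5.22 m s⁻¹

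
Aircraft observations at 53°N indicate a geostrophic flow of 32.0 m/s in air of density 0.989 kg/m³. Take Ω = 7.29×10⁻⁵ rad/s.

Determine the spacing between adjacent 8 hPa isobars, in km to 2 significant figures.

Coriolis parameter at 53°N:
f = 2Ω sin φ = 2 × 7.29×10⁻⁵ × sin 53° = 1.16×10⁻⁴ s⁻¹
Geostrophic balance rearranged: |∂P/∂n| = f ρ V_g
|∂P/∂n| = 1.16×10⁻⁴ × 0.989 × 32.0 = 3.69×10⁻³ Pa/m
Isobar spacing: Δn = ΔP/|∂P/∂n| = 800 Pa / 3.69×10⁻³ Pa/m = 217089 m ≈ 220 km

220 km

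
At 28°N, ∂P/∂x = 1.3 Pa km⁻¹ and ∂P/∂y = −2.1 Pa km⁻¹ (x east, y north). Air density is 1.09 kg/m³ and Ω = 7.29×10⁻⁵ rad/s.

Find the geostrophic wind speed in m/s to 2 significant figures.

Coriolis parameter at 28°N:
f = 2Ω sin φ = 2 × 7.29×10⁻⁵ × sin 28° = 6.84×10⁻⁵ s⁻¹
Component geostrophic relations (x east, y north):
u_g = −(1/(fρ)) ∂P/∂y,  v_g = (1/(fρ)) ∂P/∂x
u_g = −(−2.1×10⁻³)/(6.84×10⁻⁵ × 1.09) = 28.1 m/s;  v_g = (1.3×10⁻³)/(6.84×10⁻⁵ × 1.09) = 17.4 m/s
|V_g| = √(u_g² + v_g²) = 33.1 m/s

33 m/s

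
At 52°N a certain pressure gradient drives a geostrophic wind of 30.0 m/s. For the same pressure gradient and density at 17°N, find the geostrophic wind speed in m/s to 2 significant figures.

With the same pressure gradient and density, V_g ∝ 1/f ∝ 1/sin φ.
V₂ = V₁ · sin φ₁ / sin φ₂ = 30.0 × sin 52° / sin 17°
V₂ = 30.0 × 0.7880/0.2924 = 81 m/s

81 m/s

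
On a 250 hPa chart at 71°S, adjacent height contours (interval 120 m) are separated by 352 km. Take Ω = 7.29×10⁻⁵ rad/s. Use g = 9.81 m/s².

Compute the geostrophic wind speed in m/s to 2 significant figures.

Coriolis parameter at 71°S:
f = 2Ω sin φ = 2 × 7.29×10⁻⁵ × sin 71° = 1.38×10⁻⁴ s⁻¹
Height gradient: |∂Z/∂n| = 120 m / 352000 m = 3.41×10⁻⁴
On a pressure surface, geostrophic balance gives V_g = (g/f)|∂Z/∂n|:
V_g = 9.81 × 3.41×10⁻⁴ / 1.38×10⁻⁴ = 24.3 m/s

24 m/s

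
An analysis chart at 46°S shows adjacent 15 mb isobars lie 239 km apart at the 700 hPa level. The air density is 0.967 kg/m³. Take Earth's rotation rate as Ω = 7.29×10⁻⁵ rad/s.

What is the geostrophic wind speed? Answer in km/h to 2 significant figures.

220 km/h

Coriolis parameter at 46°S:
f = 2Ω sin φ = 2 × 7.29×10⁻⁵ × sin 46° = 1.05×10⁻⁴ s⁻¹
Pressure gradient: |∂P/∂n| = 1500 Pa / 239000 m = 6.28×10⁻³ Pa/m
Geostrophic balance (pressure-gradient force = Coriolis force):
V_g = (1/(fρ)) |∂P/∂n| = 6.28×10⁻³ / (1.05×10⁻⁴ × 0.967) = 61.9 m/s
Converting: 61.9 m/s × 3.6 = 220 km/h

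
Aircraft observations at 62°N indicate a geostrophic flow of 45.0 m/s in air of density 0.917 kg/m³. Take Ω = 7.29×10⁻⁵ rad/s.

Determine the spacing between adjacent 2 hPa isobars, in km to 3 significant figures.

Coriolis parameter at 62°N:
f = 2Ω sin φ = 2 × 7.29×10⁻⁵ × sin 62° = 1.29×10⁻⁴ s⁻¹
Geostrophic balance rearranged: |∂P/∂n| = f ρ V_g
|∂P/∂n| = 1.29×10⁻⁴ × 0.917 × 45.0 = 5.31×10⁻³ Pa/m
Isobar spacing: Δn = ΔP/|∂P/∂n| = 200 Pa / 5.31×10⁻³ Pa/m = 37649 m ≈ 37.6 km

37.6 km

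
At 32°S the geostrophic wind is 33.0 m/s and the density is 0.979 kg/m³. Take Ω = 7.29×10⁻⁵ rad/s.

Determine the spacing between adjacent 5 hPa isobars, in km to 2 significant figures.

Coriolis parameter at 32°S:
f = 2Ω sin φ = 2 × 7.29×10⁻⁵ × sin 32° = 7.73×10⁻⁵ s⁻¹
Geostrophic balance rearranged: |∂P/∂n| = f ρ V_g
|∂P/∂n| = 7.73×10⁻⁵ × 0.979 × 33.0 = 2.50×10⁻³ Pa/m
Isobar spacing: Δn = ΔP/|∂P/∂n| = 500 Pa / 2.50×10⁻³ Pa/m = 200312 m ≈ 200 km

200 km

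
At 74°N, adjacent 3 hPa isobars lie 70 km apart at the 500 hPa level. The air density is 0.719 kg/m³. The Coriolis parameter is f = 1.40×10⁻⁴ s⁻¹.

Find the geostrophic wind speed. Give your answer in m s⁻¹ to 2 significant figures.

Pressure gradient: |∂P/∂n| = 300 Pa / 70000 m = 4.29×10⁻³ Pa/m
Geostrophic balance (pressure-gradient force = Coriolis force):
V_g = (1/(fρ)) |∂P/∂n| = 4.29×10⁻³ / (1.40×10⁻⁴ × 0.719) = 42.6 m/s

43 m s⁻¹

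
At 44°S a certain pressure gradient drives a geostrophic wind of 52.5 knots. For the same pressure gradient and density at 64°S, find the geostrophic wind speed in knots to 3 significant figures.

40.6 knots

With the same pressure gradient and density, V_g ∝ 1/f ∝ 1/sin φ.
V₂ = V₁ · sin φ₁ / sin φ₂ = 52.5 × sin 44° / sin 64°
V₂ = 52.5 × 0.6947/0.8988 = 40.6 knots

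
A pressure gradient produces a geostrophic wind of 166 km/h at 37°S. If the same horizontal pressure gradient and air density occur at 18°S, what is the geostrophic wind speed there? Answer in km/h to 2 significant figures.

320 km/h

With the same pressure gradient and density, V_g ∝ 1/f ∝ 1/sin φ.
V₂ = V₁ · sin φ₁ / sin φ₂ = 166 × sin 37° / sin 18°
V₂ = 166 × 0.6018/0.3090 = 320 km/h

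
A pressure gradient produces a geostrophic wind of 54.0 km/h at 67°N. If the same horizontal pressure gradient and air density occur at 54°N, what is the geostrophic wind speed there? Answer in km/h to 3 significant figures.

With the same pressure gradient and density, V_g ∝ 1/f ∝ 1/sin φ.
V₂ = V₁ · sin φ₁ / sin φ₂ = 54.0 × sin 67° / sin 54°
V₂ = 54.0 × 0.9205/0.8090 = 61.4 km/h

61.4 km/h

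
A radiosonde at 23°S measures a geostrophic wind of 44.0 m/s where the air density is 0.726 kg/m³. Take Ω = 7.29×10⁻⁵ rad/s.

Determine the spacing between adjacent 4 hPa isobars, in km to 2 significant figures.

Coriolis parameter at 23°S:
f = 2Ω sin φ = 2 × 7.29×10⁻⁵ × sin 23° = 5.70×10⁻⁵ s⁻¹
Geostrophic balance rearranged: |∂P/∂n| = f ρ V_g
|∂P/∂n| = 5.70×10⁻⁵ × 0.726 × 44.0 = 1.82×10⁻³ Pa/m
Isobar spacing: Δn = ΔP/|∂P/∂n| = 400 Pa / 1.82×10⁻³ Pa/m = 219804 m ≈ 220 km

220 km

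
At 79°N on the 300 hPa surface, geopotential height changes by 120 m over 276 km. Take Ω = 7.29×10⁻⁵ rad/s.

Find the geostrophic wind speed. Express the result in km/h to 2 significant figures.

Coriolis parameter at 79°N:
f = 2Ω sin φ = 2 × 7.29×10⁻⁵ × sin 79° = 1.43×10⁻⁴ s⁻¹
Height gradient: |∂Z/∂n| = 120 m / 276000 m = 4.35×10⁻⁴
On a pressure surface, geostrophic balance gives V_g = (g/f)|∂Z/∂n|:
V_g = 9.81 × 4.35×10⁻⁴ / 1.43×10⁻⁴ = 29.8 m/s
Converting: 29.8 m/s × 3.6 = 110 km/h

110 km/h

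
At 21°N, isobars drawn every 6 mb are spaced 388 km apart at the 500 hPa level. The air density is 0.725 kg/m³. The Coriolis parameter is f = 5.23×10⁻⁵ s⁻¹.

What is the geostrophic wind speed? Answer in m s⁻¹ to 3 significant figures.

40.8 m s⁻¹

Pressure gradient: |∂P/∂n| = 600 Pa / 388000 m = 1.55×10⁻³ Pa/m
Geostrophic balance (pressure-gradient force = Coriolis force):
V_g = (1/(fρ)) |∂P/∂n| = 1.55×10⁻³ / (5.23×10⁻⁵ × 0.725) = 40.8 m/s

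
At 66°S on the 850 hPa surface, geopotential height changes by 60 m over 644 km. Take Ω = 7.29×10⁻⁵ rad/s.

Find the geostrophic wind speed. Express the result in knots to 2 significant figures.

Coriolis parameter at 66°S:
f = 2Ω sin φ = 2 × 7.29×10⁻⁵ × sin 66° = 1.33×10⁻⁴ s⁻¹
Height gradient: |∂Z/∂n| = 60 m / 644000 m = 9.32×10⁻⁵
On a pressure surface, geostrophic balance gives V_g = (g/f)|∂Z/∂n|:
V_g = 9.81 × 9.32×10⁻⁵ / 1.33×10⁻⁴ = 6.86 m/s
Converting: 6.86 m/s × 1.944 = 13 knots

13 knots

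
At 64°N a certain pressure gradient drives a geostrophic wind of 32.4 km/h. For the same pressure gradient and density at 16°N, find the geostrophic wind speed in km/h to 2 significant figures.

110 km/h

With the same pressure gradient and density, V_g ∝ 1/f ∝ 1/sin φ.
V₂ = V₁ · sin φ₁ / sin φ₂ = 32.4 × sin 64° / sin 16°
V₂ = 32.4 × 0.8988/0.2756 = 110 km/h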